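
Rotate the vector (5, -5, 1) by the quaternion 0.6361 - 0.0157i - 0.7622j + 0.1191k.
(-1.287, -4.14, 5.675)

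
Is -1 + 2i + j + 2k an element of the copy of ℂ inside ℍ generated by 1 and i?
No. The quaternion -1 + 2i + j + 2k has j-coefficient y = 1 and k-coefficient z = 2, not both zero, so it does not lie in the complex subalgebra spanned by 1 and i.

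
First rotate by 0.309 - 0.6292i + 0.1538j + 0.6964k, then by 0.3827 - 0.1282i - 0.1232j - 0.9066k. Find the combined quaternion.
0.6879 - 0.2268i + 0.6805j - 0.1109k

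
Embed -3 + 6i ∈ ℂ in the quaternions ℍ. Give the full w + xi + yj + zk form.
-3 + 6i + 0j + 0k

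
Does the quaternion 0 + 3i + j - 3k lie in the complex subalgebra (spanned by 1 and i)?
No. The quaternion 3i + j - 3k has j-coefficient y = 1 and k-coefficient z = -3, not both zero, so it does not lie in the complex subalgebra spanned by 1 and i.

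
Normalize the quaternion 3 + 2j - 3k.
0.6396 + 0.4264j - 0.6396k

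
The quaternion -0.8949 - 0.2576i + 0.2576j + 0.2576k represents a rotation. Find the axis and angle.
axis = (-√3/3, √3/3, √3/3), θ = 307°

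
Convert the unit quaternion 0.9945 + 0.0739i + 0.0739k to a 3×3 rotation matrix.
[[0.9891, -0.147, 0.0109], [0.147, 0.9782, -0.147], [0.0109, 0.147, 0.9891]]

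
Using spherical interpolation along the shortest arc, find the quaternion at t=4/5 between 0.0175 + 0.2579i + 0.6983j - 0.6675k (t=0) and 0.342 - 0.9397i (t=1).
-0.3033 + 0.9162i + 0.1892j - 0.1809k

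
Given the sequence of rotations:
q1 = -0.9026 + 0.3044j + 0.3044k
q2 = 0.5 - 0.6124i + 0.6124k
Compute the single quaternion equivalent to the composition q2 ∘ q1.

q2 · q1 = -0.6377 + 0.3663i + 0.3386j - 0.587k
-0.6377 + 0.3663i + 0.3386j - 0.587k


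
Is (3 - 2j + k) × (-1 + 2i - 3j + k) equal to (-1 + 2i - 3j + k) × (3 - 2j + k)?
No: pq = -10 + 7i - 5j + 6k ≠ -10 + 5i - 9j - 2k = qp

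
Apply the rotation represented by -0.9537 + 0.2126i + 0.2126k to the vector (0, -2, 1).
(-0.721, -1.233, 1.721)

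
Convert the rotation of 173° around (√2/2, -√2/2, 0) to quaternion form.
0.061 + 0.7058i - 0.7058j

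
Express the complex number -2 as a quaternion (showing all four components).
-2 + 0i + 0j + 0k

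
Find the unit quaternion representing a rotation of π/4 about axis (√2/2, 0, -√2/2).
0.9239 + 0.2706i - 0.2706k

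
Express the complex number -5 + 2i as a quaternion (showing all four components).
-5 + 2i + 0j + 0k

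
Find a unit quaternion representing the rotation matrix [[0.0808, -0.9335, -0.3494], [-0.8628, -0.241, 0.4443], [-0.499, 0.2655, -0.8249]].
-0.061 + 0.7326i - 0.613j - 0.2895k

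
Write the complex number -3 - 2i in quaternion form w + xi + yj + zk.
-3 - 2i + 0j + 0k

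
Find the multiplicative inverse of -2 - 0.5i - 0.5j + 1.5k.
-0.2963 + 0.0741i + 0.0741j - 0.2222k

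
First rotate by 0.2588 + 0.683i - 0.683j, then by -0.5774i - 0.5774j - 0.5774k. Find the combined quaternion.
-0.5438i - 0.5438j + 0.6393k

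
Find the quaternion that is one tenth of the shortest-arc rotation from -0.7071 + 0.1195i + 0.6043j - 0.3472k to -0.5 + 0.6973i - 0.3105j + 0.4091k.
-0.7618 + 0.2186i + 0.5428j - 0.278k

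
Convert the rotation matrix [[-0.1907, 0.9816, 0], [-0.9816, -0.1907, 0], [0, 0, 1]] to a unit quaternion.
0.6361 - 0.7716k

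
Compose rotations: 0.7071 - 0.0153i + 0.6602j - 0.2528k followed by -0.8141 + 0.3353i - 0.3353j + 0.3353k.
-0.2644 + 0.1129i - 0.6949j + 0.6591k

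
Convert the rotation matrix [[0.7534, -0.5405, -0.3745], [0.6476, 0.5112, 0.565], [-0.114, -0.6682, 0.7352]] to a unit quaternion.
0.866 - 0.356i - 0.0752j + 0.343k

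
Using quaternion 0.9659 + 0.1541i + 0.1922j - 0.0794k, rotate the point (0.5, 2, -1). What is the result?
(0.535, 2.161, -0.542)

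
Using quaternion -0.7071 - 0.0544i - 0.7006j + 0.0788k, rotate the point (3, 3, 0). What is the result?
(0.581, 2.839, -3.099)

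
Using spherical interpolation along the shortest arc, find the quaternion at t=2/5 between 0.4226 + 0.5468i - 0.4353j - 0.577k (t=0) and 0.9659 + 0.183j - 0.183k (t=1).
0.7575 + 0.3784i - 0.2131j - 0.4874k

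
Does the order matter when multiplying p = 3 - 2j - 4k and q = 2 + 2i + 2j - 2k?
Yes: pq = 2 + 18i - 6j - 10k ≠ 2 - 6i + 10j - 18k = qp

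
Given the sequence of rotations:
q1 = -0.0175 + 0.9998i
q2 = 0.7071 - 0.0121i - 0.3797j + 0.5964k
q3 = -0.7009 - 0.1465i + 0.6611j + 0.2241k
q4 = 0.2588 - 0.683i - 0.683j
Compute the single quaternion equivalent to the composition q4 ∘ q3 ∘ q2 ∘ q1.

q2 · q1 = -0.0003 + 0.7072i + 0.6029j + 0.3692k
q3 · q2 · q1 = -0.3775 - 0.3867i - 0.2102j - 0.8147k
q4 · q3 · q2 · q1 = -0.5054 + 0.7142i - 0.353j - 0.3314k
-0.5054 + 0.7142i - 0.353j - 0.3314k


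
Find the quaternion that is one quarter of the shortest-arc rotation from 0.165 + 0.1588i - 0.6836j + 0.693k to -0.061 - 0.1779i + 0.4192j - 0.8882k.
0.1404 + 0.1655i - 0.624j + 0.7506k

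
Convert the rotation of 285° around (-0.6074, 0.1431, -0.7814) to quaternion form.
-0.7934 - 0.3698i + 0.0871j - 0.4757k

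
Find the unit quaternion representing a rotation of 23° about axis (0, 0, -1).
0.9799 - 0.1994k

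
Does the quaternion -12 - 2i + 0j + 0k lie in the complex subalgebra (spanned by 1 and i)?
Yes. The quaternion -12 - 2i has j- and k-coefficients y = z = 0, so it lies in the complex subalgebra spanned by 1 and i.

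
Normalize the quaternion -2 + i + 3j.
-0.5345 + 0.2673i + 0.8018j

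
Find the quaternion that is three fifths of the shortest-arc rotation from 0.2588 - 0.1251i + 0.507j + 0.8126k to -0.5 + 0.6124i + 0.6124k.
-0.2299 + 0.3795i + 0.2587j + 0.858k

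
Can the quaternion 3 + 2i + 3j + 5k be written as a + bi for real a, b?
No. The quaternion 3 + 2i + 3j + 5k has j-coefficient y = 3 and k-coefficient z = 5, not both zero, so it does not lie in the complex subalgebra spanned by 1 and i.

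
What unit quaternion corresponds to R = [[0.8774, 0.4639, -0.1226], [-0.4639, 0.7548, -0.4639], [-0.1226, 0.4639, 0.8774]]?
0.9367 + 0.2476i - 0.2476k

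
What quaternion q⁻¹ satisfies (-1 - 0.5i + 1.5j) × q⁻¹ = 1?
-0.2857 + 0.1429i - 0.4286j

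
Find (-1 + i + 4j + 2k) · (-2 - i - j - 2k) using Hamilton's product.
11 - 7i - 7j + k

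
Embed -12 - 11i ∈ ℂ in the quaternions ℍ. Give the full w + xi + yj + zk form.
-12 - 11i + 0j + 0k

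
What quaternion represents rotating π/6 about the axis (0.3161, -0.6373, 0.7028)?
0.9659 + 0.0818i - 0.1649j + 0.1819k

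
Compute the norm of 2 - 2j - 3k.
√17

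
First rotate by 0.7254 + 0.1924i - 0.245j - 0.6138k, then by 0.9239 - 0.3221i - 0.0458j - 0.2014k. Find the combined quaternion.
0.5973 - 0.0771i - 0.496j - 0.6255k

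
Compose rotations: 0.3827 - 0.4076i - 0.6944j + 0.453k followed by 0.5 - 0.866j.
-0.41 - 0.5961i - 0.6786j - 0.1265k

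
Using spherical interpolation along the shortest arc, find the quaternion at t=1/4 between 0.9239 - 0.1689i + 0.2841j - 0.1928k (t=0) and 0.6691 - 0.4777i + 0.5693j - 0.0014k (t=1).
0.8827 - 0.2543i + 0.3665j - 0.148k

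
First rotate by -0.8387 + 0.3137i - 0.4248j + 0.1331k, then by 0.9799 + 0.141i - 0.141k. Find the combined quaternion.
-0.8473 + 0.1292i - 0.4793j + 0.1888k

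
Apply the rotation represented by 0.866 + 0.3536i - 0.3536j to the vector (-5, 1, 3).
(-5.837, 0.163, -0.95)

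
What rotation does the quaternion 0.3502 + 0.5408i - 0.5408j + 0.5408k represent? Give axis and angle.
axis = (√3/3, -√3/3, √3/3), θ = 139°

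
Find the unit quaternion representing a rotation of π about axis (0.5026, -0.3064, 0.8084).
0.5026i - 0.3064j + 0.8084k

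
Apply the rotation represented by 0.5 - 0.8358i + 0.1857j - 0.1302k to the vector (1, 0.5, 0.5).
(1.009, -0.262, -0.643)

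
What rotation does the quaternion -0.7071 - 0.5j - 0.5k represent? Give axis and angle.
axis = (0, -√2/2, -√2/2), θ = 3π/2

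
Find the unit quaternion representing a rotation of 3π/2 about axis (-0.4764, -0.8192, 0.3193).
-0.7071 - 0.3369i - 0.5793j + 0.2258k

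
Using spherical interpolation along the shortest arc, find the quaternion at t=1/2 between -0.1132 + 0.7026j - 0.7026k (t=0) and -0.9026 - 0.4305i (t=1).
-0.6842 - 0.29i + 0.4732j - 0.4732k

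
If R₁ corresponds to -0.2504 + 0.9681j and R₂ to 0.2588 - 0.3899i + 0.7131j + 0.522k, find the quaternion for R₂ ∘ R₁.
-0.7552 - 0.4077i + 0.072j - 0.5082k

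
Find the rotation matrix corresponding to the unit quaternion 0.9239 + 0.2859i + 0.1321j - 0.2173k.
[[0.8707, 0.4771, 0.1198], [-0.326, 0.7421, -0.5857], [-0.3683, 0.4709, 0.8016]]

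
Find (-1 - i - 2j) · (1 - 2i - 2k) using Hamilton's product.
-3 + 5i - 4j - 2k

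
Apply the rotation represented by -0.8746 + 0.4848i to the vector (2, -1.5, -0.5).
(2, -1.219, 1.007)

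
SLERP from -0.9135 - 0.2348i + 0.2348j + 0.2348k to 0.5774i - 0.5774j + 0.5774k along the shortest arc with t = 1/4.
-0.8115 - 0.4132i + 0.4132j + 0.004k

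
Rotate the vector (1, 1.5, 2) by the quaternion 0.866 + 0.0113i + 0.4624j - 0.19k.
(2.603, 0.682, 0.105)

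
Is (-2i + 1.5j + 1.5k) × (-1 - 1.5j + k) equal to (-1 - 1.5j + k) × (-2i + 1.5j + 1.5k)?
No: pq = 0.75 + 5.75i + 0.5j + 1.5k ≠ 0.75 - 1.75i - 3.5j - 4.5k = qp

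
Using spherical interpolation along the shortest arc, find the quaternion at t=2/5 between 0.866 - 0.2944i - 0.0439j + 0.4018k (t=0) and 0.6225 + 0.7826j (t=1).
0.8788 - 0.1995i + 0.3372j + 0.2723k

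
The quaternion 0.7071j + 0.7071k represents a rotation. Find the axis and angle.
axis = (0, √2/2, √2/2), θ = π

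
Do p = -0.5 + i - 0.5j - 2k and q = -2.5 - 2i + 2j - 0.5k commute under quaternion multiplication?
No: pq = 3.25 + 2.75i + 4.75j + 6.25k ≠ 3.25 - 5.75i - 4.25j + 4.25k = qp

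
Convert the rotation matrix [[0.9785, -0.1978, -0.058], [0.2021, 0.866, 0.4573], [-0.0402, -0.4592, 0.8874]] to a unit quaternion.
0.9659 - 0.2372i - 0.0046j + 0.1035k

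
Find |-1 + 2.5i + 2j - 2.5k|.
4.183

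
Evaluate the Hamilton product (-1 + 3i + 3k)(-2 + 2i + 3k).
-13 - 8i - 3j - 9k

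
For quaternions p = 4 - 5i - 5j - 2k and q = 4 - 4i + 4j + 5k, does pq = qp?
No: pq = 26 - 53i + 29j - 28k ≠ 26 - 19i - 37j + 52k = qp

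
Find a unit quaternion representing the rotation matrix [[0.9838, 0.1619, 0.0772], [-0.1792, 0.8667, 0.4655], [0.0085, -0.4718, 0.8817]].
0.9659 - 0.2426i + 0.0178j - 0.0883k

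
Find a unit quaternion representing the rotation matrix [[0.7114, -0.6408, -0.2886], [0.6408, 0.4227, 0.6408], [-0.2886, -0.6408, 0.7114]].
0.8434 - 0.3799i + 0.3799k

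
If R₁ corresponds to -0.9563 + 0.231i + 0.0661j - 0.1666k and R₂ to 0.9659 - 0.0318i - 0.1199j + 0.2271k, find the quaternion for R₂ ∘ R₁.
-0.8706 + 0.2585i + 0.2257j - 0.3525k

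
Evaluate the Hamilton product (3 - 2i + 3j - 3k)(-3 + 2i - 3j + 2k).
10 + 9i - 20j + 15k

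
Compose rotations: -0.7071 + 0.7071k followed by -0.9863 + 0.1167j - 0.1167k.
0.7799 + 0.0825i - 0.0825j - 0.6149k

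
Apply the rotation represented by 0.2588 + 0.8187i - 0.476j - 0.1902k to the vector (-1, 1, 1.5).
(-1.992, 0.101, -0.521)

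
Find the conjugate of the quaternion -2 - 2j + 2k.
-2 + 2j - 2k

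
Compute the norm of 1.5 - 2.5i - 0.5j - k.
3.122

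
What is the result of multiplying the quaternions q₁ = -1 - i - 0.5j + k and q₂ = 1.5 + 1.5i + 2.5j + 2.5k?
-1.25 - 6.75i + 0.75j - 2.75k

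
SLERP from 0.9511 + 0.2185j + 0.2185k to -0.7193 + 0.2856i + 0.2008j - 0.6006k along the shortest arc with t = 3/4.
0.8155 - 0.222i - 0.0971j + 0.5257k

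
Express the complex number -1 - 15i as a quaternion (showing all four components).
-1 - 15i + 0j + 0k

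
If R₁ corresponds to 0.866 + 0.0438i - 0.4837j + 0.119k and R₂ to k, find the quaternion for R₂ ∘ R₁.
-0.119 + 0.4837i + 0.0438j + 0.866k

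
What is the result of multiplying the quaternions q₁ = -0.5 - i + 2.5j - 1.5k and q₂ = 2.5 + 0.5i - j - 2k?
-1.25 - 9.25i + 4j - 3k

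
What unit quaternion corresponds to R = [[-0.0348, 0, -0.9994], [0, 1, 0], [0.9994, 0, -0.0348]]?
0.6947 - 0.7193j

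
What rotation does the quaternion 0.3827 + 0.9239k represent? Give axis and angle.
axis = (0, 0, 1), θ = 3π/4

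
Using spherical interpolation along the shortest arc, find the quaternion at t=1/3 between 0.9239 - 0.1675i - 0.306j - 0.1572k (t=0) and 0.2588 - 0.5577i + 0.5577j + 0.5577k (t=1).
0.9026 - 0.4087i + 0.0097j + 0.1351k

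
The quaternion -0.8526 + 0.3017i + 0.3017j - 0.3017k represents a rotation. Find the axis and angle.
axis = (√3/3, √3/3, -√3/3), θ = 297°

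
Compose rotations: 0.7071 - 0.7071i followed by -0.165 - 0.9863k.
-0.1167 + 0.1167i + 0.6974j - 0.6974k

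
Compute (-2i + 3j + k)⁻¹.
0.1429i - 0.2143j - 0.0714k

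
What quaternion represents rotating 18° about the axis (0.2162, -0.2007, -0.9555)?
0.9877 + 0.0338i - 0.0314j - 0.1495k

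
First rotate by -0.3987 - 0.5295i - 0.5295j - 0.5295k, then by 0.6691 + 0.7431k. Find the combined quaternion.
0.1267 + 0.0392i - 0.7478j - 0.6506k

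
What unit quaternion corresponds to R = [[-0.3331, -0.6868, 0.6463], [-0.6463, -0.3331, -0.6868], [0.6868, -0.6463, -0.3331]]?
0.0175 + 0.5773i - 0.5773j + 0.5773k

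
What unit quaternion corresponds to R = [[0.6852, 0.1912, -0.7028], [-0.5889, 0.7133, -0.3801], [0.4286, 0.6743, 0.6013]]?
0.866 + 0.3044i - 0.3266j - 0.2252k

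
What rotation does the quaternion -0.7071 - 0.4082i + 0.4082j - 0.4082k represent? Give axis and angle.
axis = (-√3/3, √3/3, -√3/3), θ = 3π/2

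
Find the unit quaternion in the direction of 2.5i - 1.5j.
0.8575i - 0.5145j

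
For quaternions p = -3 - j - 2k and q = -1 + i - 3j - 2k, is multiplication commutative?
No: pq = -4 - 7i + 8j + 9k ≠ -4 + i + 12j + 7k = qp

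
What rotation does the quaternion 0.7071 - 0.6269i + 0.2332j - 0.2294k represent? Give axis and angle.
axis = (-0.8866, 0.3298, -0.3244), θ = π/2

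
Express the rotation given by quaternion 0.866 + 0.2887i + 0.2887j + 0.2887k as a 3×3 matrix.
[[0.6666, -0.3333, 0.6667], [0.6667, 0.6666, -0.3333], [-0.3333, 0.6667, 0.6666]]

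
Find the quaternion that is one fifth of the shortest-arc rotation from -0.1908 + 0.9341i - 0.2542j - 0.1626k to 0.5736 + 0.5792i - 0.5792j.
-0.0283 + 0.9261i - 0.35j - 0.1378k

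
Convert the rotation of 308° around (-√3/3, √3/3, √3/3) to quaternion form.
-0.8988 - 0.2531i + 0.2531j + 0.2531k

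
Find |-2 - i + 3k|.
√14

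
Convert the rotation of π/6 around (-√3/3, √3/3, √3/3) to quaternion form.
0.9659 - 0.1494i + 0.1494j + 0.1494k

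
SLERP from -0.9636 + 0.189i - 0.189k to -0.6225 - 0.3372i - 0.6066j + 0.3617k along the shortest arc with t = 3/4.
-0.8034 - 0.2199i - 0.4985j + 0.24k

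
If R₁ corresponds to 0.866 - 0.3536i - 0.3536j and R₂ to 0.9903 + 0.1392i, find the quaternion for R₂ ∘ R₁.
0.9068 - 0.2296i - 0.3502j - 0.0492k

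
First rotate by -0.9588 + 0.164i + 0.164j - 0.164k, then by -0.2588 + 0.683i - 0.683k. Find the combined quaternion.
0.0241 - 0.5853i - 0.0424j + 0.8093k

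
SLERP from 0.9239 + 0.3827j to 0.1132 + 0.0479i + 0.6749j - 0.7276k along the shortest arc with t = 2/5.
0.7096 + 0.0237i + 0.605j - 0.3604k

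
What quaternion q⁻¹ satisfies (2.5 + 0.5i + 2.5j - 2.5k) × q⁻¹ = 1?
0.1316 - 0.0263i - 0.1316j + 0.1316k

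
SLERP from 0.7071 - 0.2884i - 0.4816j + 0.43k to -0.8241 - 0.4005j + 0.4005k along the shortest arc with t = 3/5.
0.9849 - 0.1521i + 0.0435j - 0.0707k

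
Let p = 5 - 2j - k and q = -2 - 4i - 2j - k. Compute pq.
-15 - 20i - 2j - 11k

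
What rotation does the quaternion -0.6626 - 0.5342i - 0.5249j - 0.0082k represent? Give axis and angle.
axis = (-0.7132, -0.7008, -0.0109), θ = 263°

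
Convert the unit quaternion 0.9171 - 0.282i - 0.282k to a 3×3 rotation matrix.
[[0.841, 0.5172, 0.159], [-0.5172, 0.6819, 0.5172], [0.159, -0.5172, 0.841]]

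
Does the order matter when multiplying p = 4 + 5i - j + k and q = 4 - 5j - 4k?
Yes: pq = 15 + 29i - 4j - 37k ≠ 15 + 11i - 44j + 13k = qp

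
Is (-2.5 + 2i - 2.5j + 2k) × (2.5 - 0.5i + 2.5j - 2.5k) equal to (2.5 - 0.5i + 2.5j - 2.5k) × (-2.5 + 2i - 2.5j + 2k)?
No: pq = 6 + 7.5i - 8.5j + 15k ≠ 6 + 5i - 16.5j + 7.5k = qp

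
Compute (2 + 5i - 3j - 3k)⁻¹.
0.0426 - 0.1064i + 0.0638j + 0.0638k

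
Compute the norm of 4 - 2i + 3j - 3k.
√38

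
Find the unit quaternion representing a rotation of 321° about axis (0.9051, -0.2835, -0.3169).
-0.9426 + 0.3021i - 0.0946j - 0.1058k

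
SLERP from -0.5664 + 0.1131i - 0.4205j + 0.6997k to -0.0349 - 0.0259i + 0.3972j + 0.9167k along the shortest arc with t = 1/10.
-0.5338 + 0.1026i - 0.345j + 0.7652k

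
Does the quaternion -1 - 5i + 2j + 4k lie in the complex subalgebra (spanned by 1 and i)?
No. The quaternion -1 - 5i + 2j + 4k has j-coefficient y = 2 and k-coefficient z = 4, not both zero, so it does not lie in the complex subalgebra spanned by 1 and i.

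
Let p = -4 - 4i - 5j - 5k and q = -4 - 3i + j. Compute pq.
9 + 33i + 31j + k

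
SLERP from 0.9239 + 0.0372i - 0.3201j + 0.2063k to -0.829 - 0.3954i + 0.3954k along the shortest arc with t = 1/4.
0.9563 + 0.1387i - 0.2519j + 0.0529k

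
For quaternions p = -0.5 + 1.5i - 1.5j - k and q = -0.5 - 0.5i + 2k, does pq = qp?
No: pq = 3 - 3.5i - 1.75j - 1.25k ≠ 3 + 2.5i + 3.25j + 0.25k = qp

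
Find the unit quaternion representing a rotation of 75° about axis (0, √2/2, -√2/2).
0.7934 + 0.4305j - 0.4305k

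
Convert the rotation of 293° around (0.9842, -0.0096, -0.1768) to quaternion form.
-0.8339 + 0.5432i - 0.0053j - 0.0976k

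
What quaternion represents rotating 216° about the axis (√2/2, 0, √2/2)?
-0.309 + 0.6725i + 0.6725k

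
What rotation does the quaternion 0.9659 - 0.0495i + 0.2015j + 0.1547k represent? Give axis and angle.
axis = (-0.1913, 0.7786, 0.5977), θ = π/6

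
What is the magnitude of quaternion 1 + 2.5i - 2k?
3.354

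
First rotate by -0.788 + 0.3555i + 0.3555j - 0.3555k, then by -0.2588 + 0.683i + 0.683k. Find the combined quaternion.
0.2039 - 0.873i + 0.3936j - 0.2034k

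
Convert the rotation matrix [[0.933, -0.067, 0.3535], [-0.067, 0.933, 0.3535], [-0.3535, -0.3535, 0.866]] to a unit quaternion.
0.9659 - 0.183i + 0.183j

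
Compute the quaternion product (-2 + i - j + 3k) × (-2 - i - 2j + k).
5i + 2j - 11k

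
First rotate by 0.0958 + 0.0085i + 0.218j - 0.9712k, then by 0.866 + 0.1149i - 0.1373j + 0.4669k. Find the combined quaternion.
0.5654 + 0.0499i + 0.2912j - 0.7701k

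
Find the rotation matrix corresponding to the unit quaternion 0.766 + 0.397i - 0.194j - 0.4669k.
[[0.4887, 0.5613, -0.6679], [-0.8693, 0.2488, -0.427], [-0.0735, 0.7894, 0.6095]]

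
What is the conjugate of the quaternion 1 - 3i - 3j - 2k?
1 + 3i + 3j + 2k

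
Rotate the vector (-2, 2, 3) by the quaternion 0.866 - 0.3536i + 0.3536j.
(-0.163, 3.837, 1.5)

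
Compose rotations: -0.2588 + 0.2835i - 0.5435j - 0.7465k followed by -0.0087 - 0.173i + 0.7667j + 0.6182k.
0.9295 - 0.194i - 0.1476j - 0.2768k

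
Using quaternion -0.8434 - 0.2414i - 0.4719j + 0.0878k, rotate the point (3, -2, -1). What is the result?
(0.112, -1.007, -3.602)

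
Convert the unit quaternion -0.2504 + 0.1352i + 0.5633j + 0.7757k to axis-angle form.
axis = (0.1396, 0.5818, 0.8012), θ = 209°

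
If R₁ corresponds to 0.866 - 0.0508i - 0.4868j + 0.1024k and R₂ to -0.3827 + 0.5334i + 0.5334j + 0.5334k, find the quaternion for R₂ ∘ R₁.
-0.0993 + 0.7956i + 0.5665j + 0.1902k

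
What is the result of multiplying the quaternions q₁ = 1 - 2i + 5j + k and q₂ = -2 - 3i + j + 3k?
-16 + 15i - 6j + 14k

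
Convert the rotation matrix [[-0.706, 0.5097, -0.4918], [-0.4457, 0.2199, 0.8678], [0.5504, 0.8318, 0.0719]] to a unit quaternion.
-0.3827 + 0.0235i + 0.6808j + 0.6241k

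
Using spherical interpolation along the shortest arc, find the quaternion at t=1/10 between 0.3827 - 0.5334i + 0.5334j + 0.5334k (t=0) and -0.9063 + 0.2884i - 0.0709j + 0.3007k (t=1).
0.4771 - 0.5407i + 0.513j + 0.4656k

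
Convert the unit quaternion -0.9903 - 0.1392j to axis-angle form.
axis = (0, -1, 0), θ = 344°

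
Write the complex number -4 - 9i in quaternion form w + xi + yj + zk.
-4 - 9i + 0j + 0k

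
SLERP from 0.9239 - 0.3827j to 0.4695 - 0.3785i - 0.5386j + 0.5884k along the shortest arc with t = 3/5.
0.7196 - 0.2472i - 0.5228j + 0.3843k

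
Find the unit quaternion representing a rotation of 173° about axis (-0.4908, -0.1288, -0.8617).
0.061 - 0.4899i - 0.1286j - 0.8601k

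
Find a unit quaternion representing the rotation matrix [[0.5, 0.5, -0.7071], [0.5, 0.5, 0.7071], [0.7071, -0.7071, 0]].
0.7071 - 0.5i - 0.5j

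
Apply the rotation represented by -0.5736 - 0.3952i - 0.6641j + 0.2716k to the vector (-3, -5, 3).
(-2.452, -5.783, 1.883)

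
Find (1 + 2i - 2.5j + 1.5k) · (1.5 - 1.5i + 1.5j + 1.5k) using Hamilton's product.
6 - 4.5i - 7.5j + 3k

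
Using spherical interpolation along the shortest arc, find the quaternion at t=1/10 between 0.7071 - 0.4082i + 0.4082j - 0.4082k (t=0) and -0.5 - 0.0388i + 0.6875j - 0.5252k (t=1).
0.6129 - 0.4005i + 0.493j - 0.4699k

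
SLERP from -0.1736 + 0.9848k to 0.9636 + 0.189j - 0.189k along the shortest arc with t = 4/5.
-0.8928 - 0.1664j + 0.4186k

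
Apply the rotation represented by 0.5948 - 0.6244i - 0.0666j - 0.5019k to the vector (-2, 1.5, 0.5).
(0.319, 1.007, -2.32)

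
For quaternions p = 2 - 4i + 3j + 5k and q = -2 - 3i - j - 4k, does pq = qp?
No: pq = 7 - 5i - 39j - 5k ≠ 7 + 9i + 23j - 31k = qp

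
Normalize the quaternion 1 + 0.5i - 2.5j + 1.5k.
0.3203 + 0.1601i - 0.8006j + 0.4804k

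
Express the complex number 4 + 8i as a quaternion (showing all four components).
4 + 8i + 0j + 0k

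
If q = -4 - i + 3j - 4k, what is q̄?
-4 + i - 3j + 4k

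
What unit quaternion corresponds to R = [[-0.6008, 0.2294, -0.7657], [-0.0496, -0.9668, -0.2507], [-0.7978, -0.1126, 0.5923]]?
-0.0785 - 0.4398i - 0.1022j + 0.8888k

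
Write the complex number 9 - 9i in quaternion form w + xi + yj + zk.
9 - 9i + 0j + 0k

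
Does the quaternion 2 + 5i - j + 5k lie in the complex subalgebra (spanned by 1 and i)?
No. The quaternion 2 + 5i - j + 5k has j-coefficient y = -1 and k-coefficient z = 5, not both zero, so it does not lie in the complex subalgebra spanned by 1 and i.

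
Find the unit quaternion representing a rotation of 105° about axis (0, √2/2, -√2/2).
0.6088 + 0.561j - 0.561k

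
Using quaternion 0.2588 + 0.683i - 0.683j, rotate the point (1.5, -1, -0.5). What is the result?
(1.21, -1.29, 0.61)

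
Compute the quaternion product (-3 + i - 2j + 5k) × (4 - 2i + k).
-15 + 8i - 19j + 13k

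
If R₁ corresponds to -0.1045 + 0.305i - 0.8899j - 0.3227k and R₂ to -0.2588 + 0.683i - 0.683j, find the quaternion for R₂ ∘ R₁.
-0.7891 + 0.0701i + 0.5221j - 0.316k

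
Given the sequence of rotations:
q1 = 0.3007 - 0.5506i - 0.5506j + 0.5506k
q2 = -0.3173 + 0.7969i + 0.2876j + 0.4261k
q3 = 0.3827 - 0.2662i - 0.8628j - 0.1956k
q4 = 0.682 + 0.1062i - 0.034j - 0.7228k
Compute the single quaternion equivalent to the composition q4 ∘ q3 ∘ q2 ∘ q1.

q2 · q1 = 0.2671 + 0.8073i - 0.4122j - 0.327k
q3 · q2 · q1 = -0.1025 + 0.4394i - 0.6332j + 0.6289k
q4 · q3 · q2 · q1 = 0.3165 - 0.1903i - 0.8127j + 0.4507k
0.3165 - 0.1903i - 0.8127j + 0.4507k


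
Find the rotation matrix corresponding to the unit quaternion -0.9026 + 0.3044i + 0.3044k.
[[0.8147, 0.5495, 0.1853], [-0.5495, 0.6294, 0.5495], [0.1853, -0.5495, 0.8147]]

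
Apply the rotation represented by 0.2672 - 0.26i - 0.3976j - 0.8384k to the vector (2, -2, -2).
(-3.201, -1.012, -0.856)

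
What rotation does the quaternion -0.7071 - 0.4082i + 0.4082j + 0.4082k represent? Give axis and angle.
axis = (-√3/3, √3/3, √3/3), θ = 3π/2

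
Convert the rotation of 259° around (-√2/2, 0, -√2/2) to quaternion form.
-0.6361 - 0.5456i - 0.5456k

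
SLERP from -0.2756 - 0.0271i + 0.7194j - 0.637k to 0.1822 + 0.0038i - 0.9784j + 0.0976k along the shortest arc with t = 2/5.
-0.2492 - 0.0185i + 0.8628j - 0.4395k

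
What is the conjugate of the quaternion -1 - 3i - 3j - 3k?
-1 + 3i + 3j + 3k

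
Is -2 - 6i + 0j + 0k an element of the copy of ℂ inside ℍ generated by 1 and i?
Yes. The quaternion -2 - 6i has j- and k-coefficients y = z = 0, so it lies in the complex subalgebra spanned by 1 and i.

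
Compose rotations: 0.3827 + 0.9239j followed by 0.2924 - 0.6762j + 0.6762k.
0.7366 - 0.6247i + 0.0114j + 0.2588k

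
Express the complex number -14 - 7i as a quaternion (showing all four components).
-14 - 7i + 0j + 0k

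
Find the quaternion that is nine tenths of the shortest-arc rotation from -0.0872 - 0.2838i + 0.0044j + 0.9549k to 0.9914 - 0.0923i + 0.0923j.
-0.9843 + 0.0476i - 0.0898j + 0.144k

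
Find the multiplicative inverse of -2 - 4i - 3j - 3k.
-0.0526 + 0.1053i + 0.0789j + 0.0789k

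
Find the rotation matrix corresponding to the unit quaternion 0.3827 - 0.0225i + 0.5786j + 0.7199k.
[[-0.7061, -0.577, 0.4105], [0.525, -0.0375, 0.8503], [-0.4753, 0.8158, 0.3294]]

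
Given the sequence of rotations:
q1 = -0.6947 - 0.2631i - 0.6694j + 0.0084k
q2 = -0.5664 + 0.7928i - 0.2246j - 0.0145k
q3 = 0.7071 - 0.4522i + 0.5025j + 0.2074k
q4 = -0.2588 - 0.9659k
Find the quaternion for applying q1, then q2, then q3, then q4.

q2 · q1 = 0.4518 - 0.4133i + 0.5323j - 0.5845k
q3 · q2 · q1 = -0.0137 - 0.9007i + 0.2534j - 0.3526k
q4 · q3 · q2 · q1 = -0.337 + 0.4779i + 0.8044j + 0.1045k
-0.337 + 0.4779i + 0.8044j + 0.1045k


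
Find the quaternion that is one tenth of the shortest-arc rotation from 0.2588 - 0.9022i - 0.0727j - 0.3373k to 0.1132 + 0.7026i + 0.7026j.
0.2258 - 0.9115i - 0.1466j - 0.311k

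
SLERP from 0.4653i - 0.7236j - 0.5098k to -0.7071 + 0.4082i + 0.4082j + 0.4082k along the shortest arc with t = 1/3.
0.3018 + 0.1889i - 0.7389j - 0.5721k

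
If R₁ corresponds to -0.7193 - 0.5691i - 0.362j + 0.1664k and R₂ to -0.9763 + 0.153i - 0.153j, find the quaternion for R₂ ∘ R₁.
0.7339 + 0.4201i + 0.438j - 0.3049k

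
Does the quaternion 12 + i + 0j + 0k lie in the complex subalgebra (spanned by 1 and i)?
Yes. The quaternion 12 + i has j- and k-coefficients y = z = 0, so it lies in the complex subalgebra spanned by 1 and i.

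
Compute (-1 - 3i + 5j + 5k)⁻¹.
-0.0167 + 0.05i - 0.0833j - 0.0833k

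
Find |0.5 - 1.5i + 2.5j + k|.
3.122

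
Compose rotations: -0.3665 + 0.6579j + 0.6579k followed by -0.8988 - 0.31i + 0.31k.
0.1255 - 0.0903i - 0.3874j - 0.9089k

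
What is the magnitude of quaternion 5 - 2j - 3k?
√38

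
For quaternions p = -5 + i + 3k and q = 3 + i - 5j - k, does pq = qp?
No: pq = -13 + 13i + 29j + 9k ≠ -13 - 17i + 21j + 19k = qp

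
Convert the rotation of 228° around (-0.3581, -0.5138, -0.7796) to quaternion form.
-0.4067 - 0.3271i - 0.4694j - 0.7122k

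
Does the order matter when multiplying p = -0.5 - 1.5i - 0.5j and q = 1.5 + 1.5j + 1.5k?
Yes: pq = -3i + 0.75j - 3k ≠ -1.5i - 3.75j + 1.5k = qp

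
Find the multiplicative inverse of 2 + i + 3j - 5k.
0.0513 - 0.0256i - 0.0769j + 0.1282k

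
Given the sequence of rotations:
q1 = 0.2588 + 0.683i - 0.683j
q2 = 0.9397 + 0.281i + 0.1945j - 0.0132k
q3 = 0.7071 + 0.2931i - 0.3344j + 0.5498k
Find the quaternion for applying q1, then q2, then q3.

q2 · q1 = 0.1841 + 0.7055i - 0.6005j - 0.3282k
q3 · q2 · q1 = -0.097 + 0.9927i - 0.0021j - 0.0709k
-0.097 + 0.9927i - 0.0021j - 0.0709k


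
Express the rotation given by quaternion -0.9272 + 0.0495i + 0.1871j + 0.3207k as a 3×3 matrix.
[[0.7243, 0.6132, -0.3152], [-0.5762, 0.7894, 0.2118], [0.3787, 0.0282, 0.9251]]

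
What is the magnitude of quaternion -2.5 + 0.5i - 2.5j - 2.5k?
√19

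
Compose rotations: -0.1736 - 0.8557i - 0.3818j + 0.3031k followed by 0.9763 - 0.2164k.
-0.1039 - 0.918i - 0.1876j + 0.3335k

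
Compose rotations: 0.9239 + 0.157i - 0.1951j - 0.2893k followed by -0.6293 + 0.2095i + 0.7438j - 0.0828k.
-0.4931 - 0.1366i + 0.8576j - 0.0521k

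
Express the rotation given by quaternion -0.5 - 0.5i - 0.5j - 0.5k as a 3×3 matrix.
[[0, 0, 1], [1, 0, 0], [0, 1, 0]]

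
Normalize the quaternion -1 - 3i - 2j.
-0.2673 - 0.8018i - 0.5345j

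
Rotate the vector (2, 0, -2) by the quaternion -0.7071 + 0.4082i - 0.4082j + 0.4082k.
(-1.154, -2.309, -1.155)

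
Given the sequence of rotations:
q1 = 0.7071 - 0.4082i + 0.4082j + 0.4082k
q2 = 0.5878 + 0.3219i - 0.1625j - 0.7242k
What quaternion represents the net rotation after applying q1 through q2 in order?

q2 · q1 = 0.909 + 0.217i + 0.2893j - 0.2071k
0.909 + 0.217i + 0.2893j - 0.2071k


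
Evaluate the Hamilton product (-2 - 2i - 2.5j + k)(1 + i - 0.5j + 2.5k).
-3.75 - 9.75i + 4.5j - 0.5k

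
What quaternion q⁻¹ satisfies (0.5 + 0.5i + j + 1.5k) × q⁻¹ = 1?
0.1333 - 0.1333i - 0.2667j - 0.4k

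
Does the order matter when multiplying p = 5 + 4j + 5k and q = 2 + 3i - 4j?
Yes: pq = 26 + 35i + 3j - 2k ≠ 26 - 5i - 27j + 22k = qp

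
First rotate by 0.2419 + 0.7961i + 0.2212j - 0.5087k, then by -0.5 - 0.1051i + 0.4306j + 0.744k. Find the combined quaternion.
0.2459 - 0.8071i + 0.5324j + 0.0683k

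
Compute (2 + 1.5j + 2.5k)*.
2 - 1.5j - 2.5k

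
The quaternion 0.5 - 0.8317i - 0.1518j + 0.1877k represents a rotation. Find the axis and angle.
axis = (-0.9604, -0.1753, 0.2167), θ = 2π/3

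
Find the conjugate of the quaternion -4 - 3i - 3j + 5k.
-4 + 3i + 3j - 5k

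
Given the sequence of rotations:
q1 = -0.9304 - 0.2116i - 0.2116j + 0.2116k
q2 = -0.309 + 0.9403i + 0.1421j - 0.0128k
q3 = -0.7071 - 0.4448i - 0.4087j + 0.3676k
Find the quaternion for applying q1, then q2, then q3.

q2 · q1 = 0.5192 - 0.7821i - 0.2631j - 0.2224k
q3 · q2 · q1 = -0.7408 + 0.5097i - 0.4126j + 0.1455k
-0.7408 + 0.5097i - 0.4126j + 0.1455k


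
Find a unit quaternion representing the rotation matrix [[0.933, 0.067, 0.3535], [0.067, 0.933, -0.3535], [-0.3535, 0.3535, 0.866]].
0.9659 + 0.183i + 0.183j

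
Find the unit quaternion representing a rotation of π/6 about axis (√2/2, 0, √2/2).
0.9659 + 0.183i + 0.183k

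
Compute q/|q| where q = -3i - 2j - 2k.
-0.7276i - 0.4851j - 0.4851k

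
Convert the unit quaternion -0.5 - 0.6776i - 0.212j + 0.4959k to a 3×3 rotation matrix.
[[0.4183, 0.7832, -0.46], [-0.2086, -0.4101, -0.8879], [-0.884, 0.4673, -0.0082]]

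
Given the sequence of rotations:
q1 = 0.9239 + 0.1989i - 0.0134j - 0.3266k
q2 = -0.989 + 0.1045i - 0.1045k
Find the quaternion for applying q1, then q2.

q2 · q1 = -0.9687 - 0.1016i + 0.0266j + 0.2251k
-0.9687 - 0.1016i + 0.0266j + 0.2251k


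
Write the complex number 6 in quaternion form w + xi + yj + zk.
6 + 0i + 0j + 0k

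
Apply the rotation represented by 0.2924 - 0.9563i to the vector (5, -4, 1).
(5, 3.875, 1.408)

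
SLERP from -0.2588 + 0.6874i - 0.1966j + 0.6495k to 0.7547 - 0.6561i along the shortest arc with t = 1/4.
-0.4185 + 0.731i - 0.1561j + 0.5158k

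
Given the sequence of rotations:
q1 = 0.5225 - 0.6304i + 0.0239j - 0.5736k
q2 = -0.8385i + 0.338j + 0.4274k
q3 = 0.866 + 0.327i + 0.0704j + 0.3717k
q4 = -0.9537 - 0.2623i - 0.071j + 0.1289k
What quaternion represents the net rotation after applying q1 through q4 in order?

q2 · q1 = -0.2915 - 0.6422i - 0.5738j + 0.4164k
q3 · q2 · q1 = -0.1568 - 0.4089i - 0.8923j + 0.1098k
q4 · q3 · q2 · q1 = -0.0352 + 0.5383i + 0.8382j + 0.0801k
-0.0352 + 0.5383i + 0.8382j + 0.0801k


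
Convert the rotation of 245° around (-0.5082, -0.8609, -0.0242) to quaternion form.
-0.5373 - 0.4286i - 0.7261j - 0.0204k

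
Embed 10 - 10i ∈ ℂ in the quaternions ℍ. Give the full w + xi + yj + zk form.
10 - 10i + 0j + 0k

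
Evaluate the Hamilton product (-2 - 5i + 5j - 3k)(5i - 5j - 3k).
41 - 40i - 20j + 6k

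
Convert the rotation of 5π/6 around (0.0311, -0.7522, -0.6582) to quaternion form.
0.2588 + 0.03i - 0.7266j - 0.6358k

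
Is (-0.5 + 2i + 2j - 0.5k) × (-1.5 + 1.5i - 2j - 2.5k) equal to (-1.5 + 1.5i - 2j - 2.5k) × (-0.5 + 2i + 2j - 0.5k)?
No: pq = 0.5 - 9.75i + 2.25j - 5k ≠ 0.5 + 2.25i - 6.25j + 9k = qp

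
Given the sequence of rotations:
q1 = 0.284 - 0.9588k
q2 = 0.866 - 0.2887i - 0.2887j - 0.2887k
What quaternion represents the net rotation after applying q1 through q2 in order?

q2 · q1 = -0.0309 + 0.1948i - 0.3588j - 0.9123k
-0.0309 + 0.1948i - 0.3588j - 0.9123k


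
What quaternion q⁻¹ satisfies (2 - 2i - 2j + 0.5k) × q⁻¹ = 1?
0.1633 + 0.1633i + 0.1633j - 0.0408k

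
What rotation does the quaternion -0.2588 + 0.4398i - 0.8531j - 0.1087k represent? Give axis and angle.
axis = (0.4553, -0.8832, -0.1125), θ = 7π/6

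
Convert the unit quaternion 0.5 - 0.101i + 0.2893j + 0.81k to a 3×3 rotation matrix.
[[-0.4796, -0.8684, 0.1257], [0.7516, -0.3326, 0.5697], [-0.4529, 0.3677, 0.8122]]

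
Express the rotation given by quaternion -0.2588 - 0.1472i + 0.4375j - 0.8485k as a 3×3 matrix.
[[-0.8227, -0.568, 0.0233], [0.3104, -0.4832, -0.8186], [0.4762, -0.6662, 0.5739]]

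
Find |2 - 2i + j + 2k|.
√13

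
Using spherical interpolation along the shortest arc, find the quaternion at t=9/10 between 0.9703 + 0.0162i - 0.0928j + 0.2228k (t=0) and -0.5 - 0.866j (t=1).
0.5934 + 0.002i + 0.8044j + 0.0281k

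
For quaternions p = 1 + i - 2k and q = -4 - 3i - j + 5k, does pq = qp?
No: pq = 9 - 9i + 12k ≠ 9 - 5i - 2j + 14k = qp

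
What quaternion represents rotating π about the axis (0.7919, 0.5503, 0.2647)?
0.7919i + 0.5503j + 0.2647k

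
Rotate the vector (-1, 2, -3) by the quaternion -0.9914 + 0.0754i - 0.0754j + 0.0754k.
(-1.184, 1.701, -3.115)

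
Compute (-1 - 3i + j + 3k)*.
-1 + 3i - j - 3k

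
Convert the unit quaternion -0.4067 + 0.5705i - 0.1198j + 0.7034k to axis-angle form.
axis = (0.6245, -0.1311, 0.77), θ = 228°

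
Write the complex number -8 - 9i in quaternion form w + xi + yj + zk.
-8 - 9i + 0j + 0k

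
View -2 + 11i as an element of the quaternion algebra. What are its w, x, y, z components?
-2 + 11i + 0j + 0k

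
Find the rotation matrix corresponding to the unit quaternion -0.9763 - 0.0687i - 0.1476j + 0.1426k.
[[0.9158, 0.2987, 0.2686], [-0.2582, 0.9499, -0.1762], [-0.3078, 0.092, 0.947]]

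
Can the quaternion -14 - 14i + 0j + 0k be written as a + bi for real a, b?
Yes. The quaternion -14 - 14i has j- and k-coefficients y = z = 0, so it lies in the complex subalgebra spanned by 1 and i.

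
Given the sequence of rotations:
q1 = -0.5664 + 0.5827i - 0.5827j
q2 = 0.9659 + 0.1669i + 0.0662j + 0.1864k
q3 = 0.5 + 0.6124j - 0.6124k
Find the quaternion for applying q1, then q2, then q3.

q2 · q1 = -0.6058 + 0.5769i - 0.4917j - 0.2414k
q3 · q2 · q1 = -0.1496 - 0.1605i - 0.9701j - 0.103k
-0.1496 - 0.1605i - 0.9701j - 0.103k


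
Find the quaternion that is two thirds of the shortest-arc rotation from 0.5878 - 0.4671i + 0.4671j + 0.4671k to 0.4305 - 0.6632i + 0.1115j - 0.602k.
0.5827 - 0.7122i + 0.2841j - 0.2695k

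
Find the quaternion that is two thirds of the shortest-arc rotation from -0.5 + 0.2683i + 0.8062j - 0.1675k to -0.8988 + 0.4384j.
-0.8 + 0.0951i + 0.5895j - 0.0594k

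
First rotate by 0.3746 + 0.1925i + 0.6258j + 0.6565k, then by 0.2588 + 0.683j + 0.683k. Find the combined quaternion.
-0.7789 + 0.0708i + 0.5493j + 0.2943k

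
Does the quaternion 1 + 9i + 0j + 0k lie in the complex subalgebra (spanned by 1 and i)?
Yes. The quaternion 1 + 9i has j- and k-coefficients y = z = 0, so it lies in the complex subalgebra spanned by 1 and i.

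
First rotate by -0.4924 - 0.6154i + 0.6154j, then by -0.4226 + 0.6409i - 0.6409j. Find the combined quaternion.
0.9969 - 0.0555i + 0.0555j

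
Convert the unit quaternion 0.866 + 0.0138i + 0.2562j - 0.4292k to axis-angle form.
axis = (0.0276, 0.5124, -0.8583), θ = π/3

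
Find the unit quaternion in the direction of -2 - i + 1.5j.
-0.7428 - 0.3714i + 0.5571j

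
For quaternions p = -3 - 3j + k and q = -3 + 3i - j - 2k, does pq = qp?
No: pq = 8 - 2i + 15j + 12k ≠ 8 - 16i + 9j - 6k = qp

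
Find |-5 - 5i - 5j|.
√75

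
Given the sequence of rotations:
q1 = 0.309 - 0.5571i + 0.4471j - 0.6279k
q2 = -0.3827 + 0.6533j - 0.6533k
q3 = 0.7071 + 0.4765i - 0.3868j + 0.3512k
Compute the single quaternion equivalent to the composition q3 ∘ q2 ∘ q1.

q2 · q1 = -0.8206 + 0.0951i + 0.3947j + 0.4024k
q3 · q2 · q1 = -0.6142 - 0.618i + 0.4382j + 0.2212k
-0.6142 - 0.618i + 0.4382j + 0.2212k


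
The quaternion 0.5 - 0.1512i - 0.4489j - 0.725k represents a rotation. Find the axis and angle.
axis = (-0.1746, -0.5183, -0.8372), θ = 2π/3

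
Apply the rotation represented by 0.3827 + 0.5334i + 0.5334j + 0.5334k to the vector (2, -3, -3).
(-3.69, 1.886, -2.196)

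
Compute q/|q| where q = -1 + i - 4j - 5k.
-0.1525 + 0.1525i - 0.61j - 0.7625k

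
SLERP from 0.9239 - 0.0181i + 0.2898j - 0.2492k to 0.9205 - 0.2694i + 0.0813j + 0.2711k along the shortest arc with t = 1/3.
0.9644 - 0.1077i + 0.2292j - 0.0765k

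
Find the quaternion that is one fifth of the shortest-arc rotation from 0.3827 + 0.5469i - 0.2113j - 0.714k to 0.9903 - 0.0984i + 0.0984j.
0.5996 + 0.4602i - 0.162j - 0.6344k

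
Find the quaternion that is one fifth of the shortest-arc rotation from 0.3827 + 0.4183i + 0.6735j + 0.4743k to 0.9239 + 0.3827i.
0.5482 + 0.4495i + 0.5766j + 0.4061k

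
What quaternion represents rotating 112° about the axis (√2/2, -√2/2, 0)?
0.5592 + 0.5862i - 0.5862j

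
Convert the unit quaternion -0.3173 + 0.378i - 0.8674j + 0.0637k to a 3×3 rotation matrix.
[[-0.5129, -0.6153, 0.5986], [-0.6962, 0.7061, 0.1294], [-0.5023, -0.3504, -0.7905]]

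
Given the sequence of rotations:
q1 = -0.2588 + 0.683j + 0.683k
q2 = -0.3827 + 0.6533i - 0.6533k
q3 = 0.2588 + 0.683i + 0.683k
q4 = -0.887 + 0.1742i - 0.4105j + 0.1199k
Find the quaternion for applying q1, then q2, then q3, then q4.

q2 · q1 = 0.5452 + 0.2771i - 0.7076j + 0.3539k
q3 · q2 · q1 = -0.2899 + 0.9274i - 0.2356j - 0.0193k
q4 · q3 · q2 · q1 = 0.0012 - 0.8369i + 0.4425j + 0.322k
0.0012 - 0.8369i + 0.4425j + 0.322k


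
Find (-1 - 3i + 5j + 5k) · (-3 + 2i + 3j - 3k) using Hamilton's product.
9 - 23i - 17j - 31k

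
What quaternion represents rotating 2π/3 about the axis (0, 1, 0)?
0.5 + 0.866j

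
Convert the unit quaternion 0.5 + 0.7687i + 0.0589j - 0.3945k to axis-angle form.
axis = (0.8876, 0.068, -0.4555), θ = 2π/3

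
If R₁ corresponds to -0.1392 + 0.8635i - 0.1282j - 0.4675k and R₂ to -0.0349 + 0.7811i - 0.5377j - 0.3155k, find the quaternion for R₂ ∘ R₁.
-0.8861 + 0.0721i + 0.1721j + 0.4244k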